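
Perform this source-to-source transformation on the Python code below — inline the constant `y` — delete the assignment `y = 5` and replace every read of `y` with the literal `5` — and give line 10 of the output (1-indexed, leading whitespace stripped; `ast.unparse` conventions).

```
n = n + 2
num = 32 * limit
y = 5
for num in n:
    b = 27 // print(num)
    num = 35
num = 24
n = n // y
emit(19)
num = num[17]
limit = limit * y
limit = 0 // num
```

Transformed code:
n = n + 2
num = 32 * limit
for num in n:
    b = 27 // print(num)
    num = 35
num = 24
n = n // 5
emit(19)
num = num[17]
limit = limit * 5
limit = 0 // num

limit = limit * 5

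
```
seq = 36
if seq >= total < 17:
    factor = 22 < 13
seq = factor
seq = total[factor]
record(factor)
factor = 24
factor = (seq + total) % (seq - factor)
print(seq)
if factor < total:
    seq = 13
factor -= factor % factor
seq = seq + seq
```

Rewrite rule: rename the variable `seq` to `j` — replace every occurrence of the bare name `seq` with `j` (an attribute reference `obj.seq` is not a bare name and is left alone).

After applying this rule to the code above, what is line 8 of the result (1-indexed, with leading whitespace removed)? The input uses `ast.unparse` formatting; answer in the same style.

Transformed code:
j = 36
if j >= total < 17:
    factor = 22 < 13
j = factor
j = total[factor]
record(factor)
factor = 24
factor = (j + total) % (j - factor)
print(j)
if factor < total:
    j = 13
factor -= factor % factor
j = j + j

factor = (j + total) % (j - factor)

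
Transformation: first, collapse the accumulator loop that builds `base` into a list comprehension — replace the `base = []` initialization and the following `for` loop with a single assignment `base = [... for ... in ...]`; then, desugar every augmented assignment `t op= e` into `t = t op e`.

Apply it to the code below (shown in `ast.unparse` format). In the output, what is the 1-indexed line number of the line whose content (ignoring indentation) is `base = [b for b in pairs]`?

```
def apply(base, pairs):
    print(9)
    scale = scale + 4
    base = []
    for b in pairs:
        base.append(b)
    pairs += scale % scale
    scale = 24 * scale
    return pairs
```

Transformed code:
def apply(base, pairs):
    print(9)
    scale = scale + 4
    base = [b for b in pairs]
    pairs = pairs + scale % scale
    scale = 24 * scale
    return pairs

4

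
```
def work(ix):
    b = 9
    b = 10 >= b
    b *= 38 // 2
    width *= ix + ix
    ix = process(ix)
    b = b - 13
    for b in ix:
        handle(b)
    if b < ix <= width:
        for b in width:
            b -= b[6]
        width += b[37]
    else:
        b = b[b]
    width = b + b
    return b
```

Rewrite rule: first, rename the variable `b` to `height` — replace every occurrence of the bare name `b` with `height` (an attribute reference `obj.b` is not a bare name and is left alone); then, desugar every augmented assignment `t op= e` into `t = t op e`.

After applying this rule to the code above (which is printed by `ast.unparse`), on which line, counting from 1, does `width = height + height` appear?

16

Transformed code:
def work(ix):
    height = 9
    height = 10 >= height
    height = height * (38 // 2)
    width = width * (ix + ix)
    ix = process(ix)
    height = height - 13
    for height in ix:
        handle(height)
    if height < ix <= width:
        for height in width:
            height = height - height[6]
        width = width + height[37]
    else:
        height = height[height]
    width = height + height
    return height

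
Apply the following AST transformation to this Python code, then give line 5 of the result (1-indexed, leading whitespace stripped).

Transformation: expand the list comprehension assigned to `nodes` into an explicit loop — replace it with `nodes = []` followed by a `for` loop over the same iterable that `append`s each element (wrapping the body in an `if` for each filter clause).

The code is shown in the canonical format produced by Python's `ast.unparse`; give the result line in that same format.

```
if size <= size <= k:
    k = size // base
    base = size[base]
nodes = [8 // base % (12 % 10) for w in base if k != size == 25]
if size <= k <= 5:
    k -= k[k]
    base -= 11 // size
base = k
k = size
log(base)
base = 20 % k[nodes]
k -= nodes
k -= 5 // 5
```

Transformed code:
if size <= size <= k:
    k = size // base
    base = size[base]
nodes = []
for w in base:
    if k != size == 25:
        nodes.append(8 // base % (12 % 10))
if size <= k <= 5:
    k -= k[k]
    base -= 11 // size
base = k
k = size
log(base)
base = 20 % k[nodes]
k -= nodes
k -= 5 // 5

for w in base:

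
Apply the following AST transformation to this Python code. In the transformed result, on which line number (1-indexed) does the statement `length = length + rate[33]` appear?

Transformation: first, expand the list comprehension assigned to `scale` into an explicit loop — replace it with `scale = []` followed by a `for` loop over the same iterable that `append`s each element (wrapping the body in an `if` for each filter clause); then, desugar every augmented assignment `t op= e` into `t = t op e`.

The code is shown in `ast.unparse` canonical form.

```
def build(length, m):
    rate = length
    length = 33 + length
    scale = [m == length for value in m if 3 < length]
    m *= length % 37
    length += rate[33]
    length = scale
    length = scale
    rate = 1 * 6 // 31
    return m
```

9

Transformed code:
def build(length, m):
    rate = length
    length = 33 + length
    scale = []
    for value in m:
        if 3 < length:
            scale.append(m == length)
    m = m * (length % 37)
    length = length + rate[33]
    length = scale
    length = scale
    rate = 1 * 6 // 31
    return m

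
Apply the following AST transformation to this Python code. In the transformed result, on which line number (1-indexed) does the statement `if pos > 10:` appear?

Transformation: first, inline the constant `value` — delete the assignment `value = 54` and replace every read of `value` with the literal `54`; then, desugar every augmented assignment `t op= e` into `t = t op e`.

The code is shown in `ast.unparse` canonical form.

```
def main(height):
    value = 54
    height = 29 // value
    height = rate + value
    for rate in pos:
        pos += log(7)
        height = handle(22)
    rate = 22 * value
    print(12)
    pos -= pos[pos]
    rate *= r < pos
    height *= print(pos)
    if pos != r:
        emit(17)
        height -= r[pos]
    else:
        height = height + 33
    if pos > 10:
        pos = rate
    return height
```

Transformed code:
def main(height):
    height = 29 // 54
    height = rate + 54
    for rate in pos:
        pos = pos + log(7)
        height = handle(22)
    rate = 22 * 54
    print(12)
    pos = pos - pos[pos]
    rate = rate * (r < pos)
    height = height * print(pos)
    if pos != r:
        emit(17)
        height = height - r[pos]
    else:
        height = height + 33
    if pos > 10:
        pos = rate
    return height

17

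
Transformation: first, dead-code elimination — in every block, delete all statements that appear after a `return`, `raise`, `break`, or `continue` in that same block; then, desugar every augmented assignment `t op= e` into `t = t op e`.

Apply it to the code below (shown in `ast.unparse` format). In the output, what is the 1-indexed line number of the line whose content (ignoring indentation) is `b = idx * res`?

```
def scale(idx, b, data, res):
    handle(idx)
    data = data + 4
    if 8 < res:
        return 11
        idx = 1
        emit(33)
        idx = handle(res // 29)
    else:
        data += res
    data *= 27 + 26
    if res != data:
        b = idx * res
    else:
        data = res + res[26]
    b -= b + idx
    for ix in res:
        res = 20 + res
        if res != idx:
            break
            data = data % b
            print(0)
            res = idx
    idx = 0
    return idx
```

Transformed code:
def scale(idx, b, data, res):
    handle(idx)
    data = data + 4
    if 8 < res:
        return 11
    else:
        data = data + res
    data = data * (27 + 26)
    if res != data:
        b = idx * res
    else:
        data = res + res[26]
    b = b - (b + idx)
    for ix in res:
        res = 20 + res
        if res != idx:
            break
    idx = 0
    return idx

10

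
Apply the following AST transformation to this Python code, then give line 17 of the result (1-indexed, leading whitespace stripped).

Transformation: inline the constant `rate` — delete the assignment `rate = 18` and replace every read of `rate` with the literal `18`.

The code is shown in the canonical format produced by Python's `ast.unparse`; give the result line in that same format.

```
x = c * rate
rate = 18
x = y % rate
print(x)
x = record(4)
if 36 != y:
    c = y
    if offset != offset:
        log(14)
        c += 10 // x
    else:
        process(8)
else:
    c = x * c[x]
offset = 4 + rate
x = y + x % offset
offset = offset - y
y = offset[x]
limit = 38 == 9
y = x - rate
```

Transformed code:
x = c * 18
x = y % 18
print(x)
x = record(4)
if 36 != y:
    c = y
    if offset != offset:
        log(14)
        c += 10 // x
    else:
        process(8)
else:
    c = x * c[x]
offset = 4 + 18
x = y + x % offset
offset = offset - y
y = offset[x]
limit = 38 == 9
y = x - 18

y = offset[x]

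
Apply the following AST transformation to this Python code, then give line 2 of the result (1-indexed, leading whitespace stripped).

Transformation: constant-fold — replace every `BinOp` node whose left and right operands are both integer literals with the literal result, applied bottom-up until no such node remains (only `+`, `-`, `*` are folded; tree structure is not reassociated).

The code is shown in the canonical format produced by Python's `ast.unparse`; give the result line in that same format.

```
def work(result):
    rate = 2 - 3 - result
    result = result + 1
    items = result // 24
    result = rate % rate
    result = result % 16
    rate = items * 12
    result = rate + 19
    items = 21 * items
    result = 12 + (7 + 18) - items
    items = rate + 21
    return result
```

rate = -1 - result

Transformed code:
def work(result):
    rate = -1 - result
    result = result + 1
    items = result // 24
    result = rate % rate
    result = result % 16
    rate = items * 12
    result = rate + 19
    items = 21 * items
    result = 37 - items
    items = rate + 21
    return result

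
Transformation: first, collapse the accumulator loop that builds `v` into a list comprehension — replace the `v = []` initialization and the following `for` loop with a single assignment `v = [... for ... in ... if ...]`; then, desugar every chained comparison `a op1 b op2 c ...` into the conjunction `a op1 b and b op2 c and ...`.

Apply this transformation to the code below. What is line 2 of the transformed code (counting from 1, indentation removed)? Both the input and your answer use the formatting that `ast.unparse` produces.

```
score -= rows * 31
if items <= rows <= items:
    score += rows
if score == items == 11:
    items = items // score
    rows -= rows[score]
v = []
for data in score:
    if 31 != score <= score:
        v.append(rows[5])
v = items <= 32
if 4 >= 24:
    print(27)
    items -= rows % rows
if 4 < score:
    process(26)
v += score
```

Transformed code:
score -= rows * 31
if items <= rows and rows <= items:
    score += rows
if score == items and items == 11:
    items = items // score
    rows -= rows[score]
v = [rows[5] for data in score if 31 != score and score <= score]
v = items <= 32
if 4 >= 24:
    print(27)
    items -= rows % rows
if 4 < score:
    process(26)
v += score

if items <= rows and rows <= items:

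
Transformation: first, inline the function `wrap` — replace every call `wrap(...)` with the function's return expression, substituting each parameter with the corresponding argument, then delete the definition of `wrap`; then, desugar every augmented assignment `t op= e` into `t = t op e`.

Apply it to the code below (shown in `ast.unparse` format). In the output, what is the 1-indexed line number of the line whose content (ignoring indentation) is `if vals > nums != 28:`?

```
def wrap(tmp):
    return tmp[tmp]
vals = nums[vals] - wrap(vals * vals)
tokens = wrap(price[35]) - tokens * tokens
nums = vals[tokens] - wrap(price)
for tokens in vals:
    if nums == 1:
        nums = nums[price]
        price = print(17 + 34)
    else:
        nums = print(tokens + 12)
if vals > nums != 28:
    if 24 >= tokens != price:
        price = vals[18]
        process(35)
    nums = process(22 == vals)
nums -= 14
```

10

Transformed code:
vals = nums[vals] - (vals * vals)[vals * vals]
tokens = price[35][price[35]] - tokens * tokens
nums = vals[tokens] - price[price]
for tokens in vals:
    if nums == 1:
        nums = nums[price]
        price = print(17 + 34)
    else:
        nums = print(tokens + 12)
if vals > nums != 28:
    if 24 >= tokens != price:
        price = vals[18]
        process(35)
    nums = process(22 == vals)
nums = nums - 14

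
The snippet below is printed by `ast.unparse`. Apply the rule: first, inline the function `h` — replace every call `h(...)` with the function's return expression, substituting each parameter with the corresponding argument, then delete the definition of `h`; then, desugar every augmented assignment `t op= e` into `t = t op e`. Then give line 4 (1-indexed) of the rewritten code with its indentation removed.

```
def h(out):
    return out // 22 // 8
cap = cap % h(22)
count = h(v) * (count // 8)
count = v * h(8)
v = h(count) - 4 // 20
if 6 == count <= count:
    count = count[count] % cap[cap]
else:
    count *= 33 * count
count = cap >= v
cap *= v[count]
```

Transformed code:
cap = cap % (22 // 22 // 8)
count = v // 22 // 8 * (count // 8)
count = v * (8 // 22 // 8)
v = count // 22 // 8 - 4 // 20
if 6 == count <= count:
    count = count[count] % cap[cap]
else:
    count = count * (33 * count)
count = cap >= v
cap = cap * v[count]

v = count // 22 // 8 - 4 // 20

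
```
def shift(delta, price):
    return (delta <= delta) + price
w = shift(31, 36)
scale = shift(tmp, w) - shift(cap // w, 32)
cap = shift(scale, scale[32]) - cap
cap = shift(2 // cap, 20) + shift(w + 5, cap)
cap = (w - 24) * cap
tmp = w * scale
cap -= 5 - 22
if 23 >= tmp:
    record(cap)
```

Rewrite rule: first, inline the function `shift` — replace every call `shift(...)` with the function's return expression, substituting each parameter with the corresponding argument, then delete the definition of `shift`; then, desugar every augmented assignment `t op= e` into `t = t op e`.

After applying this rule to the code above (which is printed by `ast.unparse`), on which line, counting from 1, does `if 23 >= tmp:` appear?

8

Transformed code:
w = (31 <= 31) + 36
scale = (tmp <= tmp) + w - ((cap // w <= cap // w) + 32)
cap = (scale <= scale) + scale[32] - cap
cap = (2 // cap <= 2 // cap) + 20 + ((w + 5 <= w + 5) + cap)
cap = (w - 24) * cap
tmp = w * scale
cap = cap - (5 - 22)
if 23 >= tmp:
    record(cap)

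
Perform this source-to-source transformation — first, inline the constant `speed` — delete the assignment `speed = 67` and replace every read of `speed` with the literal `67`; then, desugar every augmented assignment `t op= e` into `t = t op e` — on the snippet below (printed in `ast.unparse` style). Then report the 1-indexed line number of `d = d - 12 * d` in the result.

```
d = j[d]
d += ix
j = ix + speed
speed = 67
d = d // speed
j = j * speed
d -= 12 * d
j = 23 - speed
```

6

Transformed code:
d = j[d]
d = d + ix
j = ix + 67
d = d // 67
j = j * 67
d = d - 12 * d
j = 23 - 67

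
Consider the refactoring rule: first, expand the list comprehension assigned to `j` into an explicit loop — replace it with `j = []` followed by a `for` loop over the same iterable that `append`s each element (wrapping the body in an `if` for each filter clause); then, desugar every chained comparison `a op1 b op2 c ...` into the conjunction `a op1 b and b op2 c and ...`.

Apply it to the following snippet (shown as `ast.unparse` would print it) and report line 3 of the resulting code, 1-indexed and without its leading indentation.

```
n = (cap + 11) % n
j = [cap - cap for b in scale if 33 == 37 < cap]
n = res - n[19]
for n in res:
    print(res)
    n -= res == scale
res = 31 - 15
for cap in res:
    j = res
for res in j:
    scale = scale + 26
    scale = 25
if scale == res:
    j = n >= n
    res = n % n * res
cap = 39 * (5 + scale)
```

for b in scale:

Transformed code:
n = (cap + 11) % n
j = []
for b in scale:
    if 33 == 37 and 37 < cap:
        j.append(cap - cap)
n = res - n[19]
for n in res:
    print(res)
    n -= res == scale
res = 31 - 15
for cap in res:
    j = res
for res in j:
    scale = scale + 26
    scale = 25
if scale == res:
    j = n >= n
    res = n % n * res
cap = 39 * (5 + scale)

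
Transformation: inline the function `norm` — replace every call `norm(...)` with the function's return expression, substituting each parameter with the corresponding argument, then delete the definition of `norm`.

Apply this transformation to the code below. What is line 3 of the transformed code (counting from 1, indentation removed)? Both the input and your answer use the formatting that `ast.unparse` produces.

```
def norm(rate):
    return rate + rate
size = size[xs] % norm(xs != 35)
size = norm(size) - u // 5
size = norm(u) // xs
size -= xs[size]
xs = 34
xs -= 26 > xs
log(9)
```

size = (u + u) // xs

Transformed code:
size = size[xs] % ((xs != 35) + (xs != 35))
size = size + size - u // 5
size = (u + u) // xs
size -= xs[size]
xs = 34
xs -= 26 > xs
log(9)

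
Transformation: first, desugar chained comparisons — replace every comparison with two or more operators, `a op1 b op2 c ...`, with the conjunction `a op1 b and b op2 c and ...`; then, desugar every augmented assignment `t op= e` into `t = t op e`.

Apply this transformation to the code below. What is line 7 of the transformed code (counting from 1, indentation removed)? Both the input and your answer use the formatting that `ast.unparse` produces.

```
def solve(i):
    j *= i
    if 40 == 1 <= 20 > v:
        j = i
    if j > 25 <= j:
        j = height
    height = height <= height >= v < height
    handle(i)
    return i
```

height = height <= height and height >= v and (v < height)

Transformed code:
def solve(i):
    j = j * i
    if 40 == 1 and 1 <= 20 and (20 > v):
        j = i
    if j > 25 and 25 <= j:
        j = height
    height = height <= height and height >= v and (v < height)
    handle(i)
    return i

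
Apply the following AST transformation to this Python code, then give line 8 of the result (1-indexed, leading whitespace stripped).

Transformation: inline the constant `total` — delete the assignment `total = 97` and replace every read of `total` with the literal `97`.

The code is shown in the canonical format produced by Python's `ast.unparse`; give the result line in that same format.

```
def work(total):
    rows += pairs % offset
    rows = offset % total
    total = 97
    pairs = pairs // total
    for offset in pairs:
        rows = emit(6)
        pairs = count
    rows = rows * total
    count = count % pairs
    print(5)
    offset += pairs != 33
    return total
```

Transformed code:
def work(total):
    rows += pairs % offset
    rows = offset % 97
    pairs = pairs // 97
    for offset in pairs:
        rows = emit(6)
        pairs = count
    rows = rows * 97
    count = count % pairs
    print(5)
    offset += pairs != 33
    return 97

rows = rows * 97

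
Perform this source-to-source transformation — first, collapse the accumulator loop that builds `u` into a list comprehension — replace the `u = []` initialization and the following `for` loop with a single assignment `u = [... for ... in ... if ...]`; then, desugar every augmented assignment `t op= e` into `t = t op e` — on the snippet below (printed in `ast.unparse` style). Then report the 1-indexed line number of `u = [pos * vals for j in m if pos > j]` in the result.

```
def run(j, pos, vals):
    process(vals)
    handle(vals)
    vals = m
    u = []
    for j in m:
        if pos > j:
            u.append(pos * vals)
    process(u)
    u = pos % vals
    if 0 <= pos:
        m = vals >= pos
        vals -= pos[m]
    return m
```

Transformed code:
def run(j, pos, vals):
    process(vals)
    handle(vals)
    vals = m
    u = [pos * vals for j in m if pos > j]
    process(u)
    u = pos % vals
    if 0 <= pos:
        m = vals >= pos
        vals = vals - pos[m]
    return m

5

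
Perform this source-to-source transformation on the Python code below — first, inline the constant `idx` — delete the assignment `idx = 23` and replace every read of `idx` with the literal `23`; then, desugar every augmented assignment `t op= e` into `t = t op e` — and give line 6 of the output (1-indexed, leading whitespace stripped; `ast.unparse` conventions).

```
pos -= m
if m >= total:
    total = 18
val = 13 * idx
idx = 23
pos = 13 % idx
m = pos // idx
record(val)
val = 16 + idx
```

m = pos // 23

Transformed code:
pos = pos - m
if m >= total:
    total = 18
val = 13 * 23
pos = 13 % 23
m = pos // 23
record(val)
val = 16 + 23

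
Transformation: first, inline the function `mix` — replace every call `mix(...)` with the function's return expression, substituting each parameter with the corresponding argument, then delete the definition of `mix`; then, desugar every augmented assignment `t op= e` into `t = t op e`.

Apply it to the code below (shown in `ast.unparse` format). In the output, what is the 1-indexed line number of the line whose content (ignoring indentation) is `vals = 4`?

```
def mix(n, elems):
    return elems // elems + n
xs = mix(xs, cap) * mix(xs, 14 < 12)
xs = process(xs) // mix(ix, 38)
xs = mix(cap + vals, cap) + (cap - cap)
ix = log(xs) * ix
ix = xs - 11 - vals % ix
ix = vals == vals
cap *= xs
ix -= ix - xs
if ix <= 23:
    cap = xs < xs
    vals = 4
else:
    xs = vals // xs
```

Transformed code:
xs = (cap // cap + xs) * ((14 < 12) // (14 < 12) + xs)
xs = process(xs) // (38 // 38 + ix)
xs = cap // cap + (cap + vals) + (cap - cap)
ix = log(xs) * ix
ix = xs - 11 - vals % ix
ix = vals == vals
cap = cap * xs
ix = ix - (ix - xs)
if ix <= 23:
    cap = xs < xs
    vals = 4
else:
    xs = vals // xs

11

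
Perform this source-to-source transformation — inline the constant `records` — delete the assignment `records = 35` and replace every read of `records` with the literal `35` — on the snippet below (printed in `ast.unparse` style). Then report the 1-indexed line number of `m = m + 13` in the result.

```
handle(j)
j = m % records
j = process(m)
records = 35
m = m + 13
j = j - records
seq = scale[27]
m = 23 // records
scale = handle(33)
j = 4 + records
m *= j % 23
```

4

Transformed code:
handle(j)
j = m % 35
j = process(m)
m = m + 13
j = j - 35
seq = scale[27]
m = 23 // 35
scale = handle(33)
j = 4 + 35
m *= j % 23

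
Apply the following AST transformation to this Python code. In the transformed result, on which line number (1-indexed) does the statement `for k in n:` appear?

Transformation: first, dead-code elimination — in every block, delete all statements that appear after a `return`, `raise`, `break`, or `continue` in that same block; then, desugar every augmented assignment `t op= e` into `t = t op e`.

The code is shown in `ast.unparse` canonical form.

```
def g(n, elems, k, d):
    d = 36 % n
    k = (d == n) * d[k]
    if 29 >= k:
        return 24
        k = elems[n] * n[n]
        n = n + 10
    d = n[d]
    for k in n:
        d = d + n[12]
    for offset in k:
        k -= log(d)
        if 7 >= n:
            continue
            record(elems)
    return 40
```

7

Transformed code:
def g(n, elems, k, d):
    d = 36 % n
    k = (d == n) * d[k]
    if 29 >= k:
        return 24
    d = n[d]
    for k in n:
        d = d + n[12]
    for offset in k:
        k = k - log(d)
        if 7 >= n:
            continue
    return 40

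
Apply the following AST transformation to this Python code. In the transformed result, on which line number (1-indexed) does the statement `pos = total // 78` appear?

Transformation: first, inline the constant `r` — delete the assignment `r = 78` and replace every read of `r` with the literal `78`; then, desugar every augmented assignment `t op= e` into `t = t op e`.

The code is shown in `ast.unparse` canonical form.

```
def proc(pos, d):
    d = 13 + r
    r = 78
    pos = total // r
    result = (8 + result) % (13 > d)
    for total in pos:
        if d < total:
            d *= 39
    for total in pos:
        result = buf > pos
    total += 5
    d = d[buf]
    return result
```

3

Transformed code:
def proc(pos, d):
    d = 13 + 78
    pos = total // 78
    result = (8 + result) % (13 > d)
    for total in pos:
        if d < total:
            d = d * 39
    for total in pos:
        result = buf > pos
    total = total + 5
    d = d[buf]
    return result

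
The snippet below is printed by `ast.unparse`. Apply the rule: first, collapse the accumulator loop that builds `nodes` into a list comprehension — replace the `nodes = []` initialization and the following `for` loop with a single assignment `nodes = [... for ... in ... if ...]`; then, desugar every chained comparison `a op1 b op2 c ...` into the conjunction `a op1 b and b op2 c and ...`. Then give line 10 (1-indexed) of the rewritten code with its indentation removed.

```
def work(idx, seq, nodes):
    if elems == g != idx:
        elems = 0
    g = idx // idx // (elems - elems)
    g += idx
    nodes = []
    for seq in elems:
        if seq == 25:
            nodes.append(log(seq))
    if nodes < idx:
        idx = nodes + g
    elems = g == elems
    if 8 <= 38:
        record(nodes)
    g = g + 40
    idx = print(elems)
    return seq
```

if 8 <= 38:

Transformed code:
def work(idx, seq, nodes):
    if elems == g and g != idx:
        elems = 0
    g = idx // idx // (elems - elems)
    g += idx
    nodes = [log(seq) for seq in elems if seq == 25]
    if nodes < idx:
        idx = nodes + g
    elems = g == elems
    if 8 <= 38:
        record(nodes)
    g = g + 40
    idx = print(elems)
    return seq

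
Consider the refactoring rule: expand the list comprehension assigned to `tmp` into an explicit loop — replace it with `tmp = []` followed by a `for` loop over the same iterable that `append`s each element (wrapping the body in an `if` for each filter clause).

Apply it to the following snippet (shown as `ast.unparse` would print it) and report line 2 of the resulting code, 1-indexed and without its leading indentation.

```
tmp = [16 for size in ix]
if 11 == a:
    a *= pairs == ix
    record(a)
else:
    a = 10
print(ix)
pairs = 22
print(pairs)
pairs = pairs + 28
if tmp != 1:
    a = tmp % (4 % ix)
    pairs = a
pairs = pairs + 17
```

Transformed code:
tmp = []
for size in ix:
    tmp.append(16)
if 11 == a:
    a *= pairs == ix
    record(a)
else:
    a = 10
print(ix)
pairs = 22
print(pairs)
pairs = pairs + 28
if tmp != 1:
    a = tmp % (4 % ix)
    pairs = a
pairs = pairs + 17

for size in ix:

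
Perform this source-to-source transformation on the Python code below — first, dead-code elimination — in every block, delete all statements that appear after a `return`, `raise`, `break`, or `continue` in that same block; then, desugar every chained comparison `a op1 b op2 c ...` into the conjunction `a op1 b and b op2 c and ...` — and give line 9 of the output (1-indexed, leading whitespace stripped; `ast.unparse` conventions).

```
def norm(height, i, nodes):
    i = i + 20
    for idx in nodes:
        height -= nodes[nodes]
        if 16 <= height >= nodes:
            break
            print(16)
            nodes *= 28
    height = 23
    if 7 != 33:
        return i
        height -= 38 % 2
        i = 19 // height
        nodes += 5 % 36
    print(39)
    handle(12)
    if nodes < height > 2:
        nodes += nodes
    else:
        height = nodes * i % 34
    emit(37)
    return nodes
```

return i

Transformed code:
def norm(height, i, nodes):
    i = i + 20
    for idx in nodes:
        height -= nodes[nodes]
        if 16 <= height and height >= nodes:
            break
    height = 23
    if 7 != 33:
        return i
    print(39)
    handle(12)
    if nodes < height and height > 2:
        nodes += nodes
    else:
        height = nodes * i % 34
    emit(37)
    return nodes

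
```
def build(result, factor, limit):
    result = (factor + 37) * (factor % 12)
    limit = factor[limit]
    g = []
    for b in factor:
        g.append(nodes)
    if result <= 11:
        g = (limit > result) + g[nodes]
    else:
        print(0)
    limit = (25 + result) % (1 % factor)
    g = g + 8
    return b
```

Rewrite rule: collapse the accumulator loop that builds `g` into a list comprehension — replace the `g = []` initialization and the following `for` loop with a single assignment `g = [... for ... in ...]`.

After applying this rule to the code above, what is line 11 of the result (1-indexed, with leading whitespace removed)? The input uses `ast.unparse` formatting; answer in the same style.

return b

Transformed code:
def build(result, factor, limit):
    result = (factor + 37) * (factor % 12)
    limit = factor[limit]
    g = [nodes for b in factor]
    if result <= 11:
        g = (limit > result) + g[nodes]
    else:
        print(0)
    limit = (25 + result) % (1 % factor)
    g = g + 8
    return b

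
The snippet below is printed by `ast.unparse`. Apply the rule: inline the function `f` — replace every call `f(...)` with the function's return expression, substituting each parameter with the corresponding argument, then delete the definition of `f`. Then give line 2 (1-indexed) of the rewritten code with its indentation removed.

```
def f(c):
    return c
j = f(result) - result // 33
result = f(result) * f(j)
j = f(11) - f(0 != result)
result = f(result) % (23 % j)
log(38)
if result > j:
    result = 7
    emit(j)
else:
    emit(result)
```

result = result * j

Transformed code:
j = result - result // 33
result = result * j
j = 11 - (0 != result)
result = result % (23 % j)
log(38)
if result > j:
    result = 7
    emit(j)
else:
    emit(result)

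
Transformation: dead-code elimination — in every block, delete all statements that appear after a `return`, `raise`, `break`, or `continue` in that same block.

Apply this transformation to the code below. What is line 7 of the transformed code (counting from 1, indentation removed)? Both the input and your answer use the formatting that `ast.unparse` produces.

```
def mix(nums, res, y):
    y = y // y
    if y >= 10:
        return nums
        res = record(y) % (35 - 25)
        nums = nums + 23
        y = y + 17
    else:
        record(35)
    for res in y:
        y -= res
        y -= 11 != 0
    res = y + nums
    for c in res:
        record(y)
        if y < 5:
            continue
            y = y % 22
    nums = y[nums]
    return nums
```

Transformed code:
def mix(nums, res, y):
    y = y // y
    if y >= 10:
        return nums
    else:
        record(35)
    for res in y:
        y -= res
        y -= 11 != 0
    res = y + nums
    for c in res:
        record(y)
        if y < 5:
            continue
    nums = y[nums]
    return nums

for res in y:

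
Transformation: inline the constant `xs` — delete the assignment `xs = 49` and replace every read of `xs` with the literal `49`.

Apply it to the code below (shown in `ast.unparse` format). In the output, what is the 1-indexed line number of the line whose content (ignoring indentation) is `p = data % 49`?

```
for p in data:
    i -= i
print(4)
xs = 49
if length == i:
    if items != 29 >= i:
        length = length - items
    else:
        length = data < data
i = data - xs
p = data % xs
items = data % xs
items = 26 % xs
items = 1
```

Transformed code:
for p in data:
    i -= i
print(4)
if length == i:
    if items != 29 >= i:
        length = length - items
    else:
        length = data < data
i = data - 49
p = data % 49
items = data % 49
items = 26 % 49
items = 1

10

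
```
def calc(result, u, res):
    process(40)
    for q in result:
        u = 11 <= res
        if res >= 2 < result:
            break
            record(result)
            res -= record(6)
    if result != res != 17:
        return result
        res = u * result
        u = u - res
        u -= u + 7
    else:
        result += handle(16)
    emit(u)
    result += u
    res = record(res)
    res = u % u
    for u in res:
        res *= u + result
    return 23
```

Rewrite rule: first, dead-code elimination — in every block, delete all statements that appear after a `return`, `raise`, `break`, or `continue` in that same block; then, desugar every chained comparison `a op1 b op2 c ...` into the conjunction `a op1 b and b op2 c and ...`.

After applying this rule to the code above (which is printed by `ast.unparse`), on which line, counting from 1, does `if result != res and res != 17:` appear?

Transformed code:
def calc(result, u, res):
    process(40)
    for q in result:
        u = 11 <= res
        if res >= 2 and 2 < result:
            break
    if result != res and res != 17:
        return result
    else:
        result += handle(16)
    emit(u)
    result += u
    res = record(res)
    res = u % u
    for u in res:
        res *= u + result
    return 23

7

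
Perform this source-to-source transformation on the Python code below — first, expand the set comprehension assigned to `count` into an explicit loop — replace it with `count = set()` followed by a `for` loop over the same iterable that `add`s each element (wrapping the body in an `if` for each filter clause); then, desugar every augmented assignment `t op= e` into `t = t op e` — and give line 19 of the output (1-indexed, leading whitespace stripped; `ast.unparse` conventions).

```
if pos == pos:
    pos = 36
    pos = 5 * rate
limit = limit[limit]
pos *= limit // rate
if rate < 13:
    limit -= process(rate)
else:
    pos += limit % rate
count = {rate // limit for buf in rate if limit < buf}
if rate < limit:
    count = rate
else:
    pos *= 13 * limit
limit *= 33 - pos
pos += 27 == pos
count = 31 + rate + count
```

Transformed code:
if pos == pos:
    pos = 36
    pos = 5 * rate
limit = limit[limit]
pos = pos * (limit // rate)
if rate < 13:
    limit = limit - process(rate)
else:
    pos = pos + limit % rate
count = set()
for buf in rate:
    if limit < buf:
        count.add(rate // limit)
if rate < limit:
    count = rate
else:
    pos = pos * (13 * limit)
limit = limit * (33 - pos)
pos = pos + (27 == pos)
count = 31 + rate + count

pos = pos + (27 == pos)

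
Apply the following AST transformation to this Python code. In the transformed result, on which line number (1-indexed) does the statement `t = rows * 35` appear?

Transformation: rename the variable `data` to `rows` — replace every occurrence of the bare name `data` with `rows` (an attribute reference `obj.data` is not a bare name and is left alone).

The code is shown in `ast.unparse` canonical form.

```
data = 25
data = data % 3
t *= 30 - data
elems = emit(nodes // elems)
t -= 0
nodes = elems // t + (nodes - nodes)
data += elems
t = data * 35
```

8

Transformed code:
rows = 25
rows = rows % 3
t *= 30 - rows
elems = emit(nodes // elems)
t -= 0
nodes = elems // t + (nodes - nodes)
rows += elems
t = rows * 35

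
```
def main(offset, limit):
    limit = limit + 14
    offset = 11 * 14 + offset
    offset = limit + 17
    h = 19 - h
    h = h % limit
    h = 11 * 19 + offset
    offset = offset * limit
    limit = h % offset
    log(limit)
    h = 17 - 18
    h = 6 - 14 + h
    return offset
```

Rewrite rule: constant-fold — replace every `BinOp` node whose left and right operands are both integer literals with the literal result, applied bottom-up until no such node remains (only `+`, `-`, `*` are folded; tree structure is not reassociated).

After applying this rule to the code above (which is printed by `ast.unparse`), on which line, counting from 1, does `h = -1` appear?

11

Transformed code:
def main(offset, limit):
    limit = limit + 14
    offset = 154 + offset
    offset = limit + 17
    h = 19 - h
    h = h % limit
    h = 209 + offset
    offset = offset * limit
    limit = h % offset
    log(limit)
    h = -1
    h = -8 + h
    return offset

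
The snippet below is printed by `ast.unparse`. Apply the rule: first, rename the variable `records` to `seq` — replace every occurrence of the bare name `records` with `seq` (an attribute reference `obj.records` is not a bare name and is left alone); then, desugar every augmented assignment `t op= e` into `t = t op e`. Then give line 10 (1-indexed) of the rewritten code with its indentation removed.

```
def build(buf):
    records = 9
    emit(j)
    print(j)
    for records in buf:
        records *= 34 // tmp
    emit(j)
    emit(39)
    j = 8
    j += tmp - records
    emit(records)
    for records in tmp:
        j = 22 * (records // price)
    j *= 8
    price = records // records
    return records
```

Transformed code:
def build(buf):
    seq = 9
    emit(j)
    print(j)
    for seq in buf:
        seq = seq * (34 // tmp)
    emit(j)
    emit(39)
    j = 8
    j = j + (tmp - seq)
    emit(seq)
    for seq in tmp:
        j = 22 * (seq // price)
    j = j * 8
    price = seq // seq
    return seq

j = j + (tmp - seq)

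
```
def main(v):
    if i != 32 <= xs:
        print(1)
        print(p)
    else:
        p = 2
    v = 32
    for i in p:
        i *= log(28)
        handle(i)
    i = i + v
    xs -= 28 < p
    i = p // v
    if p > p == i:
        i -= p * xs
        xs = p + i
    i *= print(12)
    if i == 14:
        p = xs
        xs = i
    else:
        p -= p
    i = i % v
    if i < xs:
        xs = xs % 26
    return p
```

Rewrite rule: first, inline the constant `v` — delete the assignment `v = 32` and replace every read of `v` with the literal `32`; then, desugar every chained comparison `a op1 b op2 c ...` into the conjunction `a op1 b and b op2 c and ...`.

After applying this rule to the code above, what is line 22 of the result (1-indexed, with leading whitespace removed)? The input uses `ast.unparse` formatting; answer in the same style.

Transformed code:
def main(v):
    if i != 32 and 32 <= xs:
        print(1)
        print(p)
    else:
        p = 2
    for i in p:
        i *= log(28)
        handle(i)
    i = i + 32
    xs -= 28 < p
    i = p // 32
    if p > p and p == i:
        i -= p * xs
        xs = p + i
    i *= print(12)
    if i == 14:
        p = xs
        xs = i
    else:
        p -= p
    i = i % 32
    if i < xs:
        xs = xs % 26
    return p

i = i % 32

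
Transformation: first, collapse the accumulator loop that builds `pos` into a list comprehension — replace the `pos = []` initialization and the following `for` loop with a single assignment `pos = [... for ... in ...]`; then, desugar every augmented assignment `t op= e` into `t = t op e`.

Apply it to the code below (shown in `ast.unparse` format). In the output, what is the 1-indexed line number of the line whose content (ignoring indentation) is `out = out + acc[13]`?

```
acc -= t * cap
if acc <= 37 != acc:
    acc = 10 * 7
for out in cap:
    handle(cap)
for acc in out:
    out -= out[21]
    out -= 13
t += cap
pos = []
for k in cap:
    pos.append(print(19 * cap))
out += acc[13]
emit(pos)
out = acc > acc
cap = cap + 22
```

11

Transformed code:
acc = acc - t * cap
if acc <= 37 != acc:
    acc = 10 * 7
for out in cap:
    handle(cap)
for acc in out:
    out = out - out[21]
    out = out - 13
t = t + cap
pos = [print(19 * cap) for k in cap]
out = out + acc[13]
emit(pos)
out = acc > acc
cap = cap + 22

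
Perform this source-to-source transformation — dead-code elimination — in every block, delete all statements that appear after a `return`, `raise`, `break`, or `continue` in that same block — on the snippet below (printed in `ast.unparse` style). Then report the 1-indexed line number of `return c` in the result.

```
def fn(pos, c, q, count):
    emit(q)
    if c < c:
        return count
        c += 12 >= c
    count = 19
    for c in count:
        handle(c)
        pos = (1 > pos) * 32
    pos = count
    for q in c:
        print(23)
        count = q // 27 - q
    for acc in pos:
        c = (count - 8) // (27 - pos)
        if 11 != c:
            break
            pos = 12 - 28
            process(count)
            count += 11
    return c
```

Transformed code:
def fn(pos, c, q, count):
    emit(q)
    if c < c:
        return count
    count = 19
    for c in count:
        handle(c)
        pos = (1 > pos) * 32
    pos = count
    for q in c:
        print(23)
        count = q // 27 - q
    for acc in pos:
        c = (count - 8) // (27 - pos)
        if 11 != c:
            break
    return c

17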